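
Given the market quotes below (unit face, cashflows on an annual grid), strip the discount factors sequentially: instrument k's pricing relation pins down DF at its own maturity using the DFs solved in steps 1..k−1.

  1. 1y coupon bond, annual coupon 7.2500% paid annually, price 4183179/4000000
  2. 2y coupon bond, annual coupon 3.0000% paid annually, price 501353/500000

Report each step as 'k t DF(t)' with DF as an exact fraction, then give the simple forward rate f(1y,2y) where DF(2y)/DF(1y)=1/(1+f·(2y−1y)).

1 1 9751/10000
2 2 9451/10000
f(1y,2y) = ((9751/10000)/(9451/10000) − 1)/(1) = 300/9451 ≈ 3.1743%

step 1 [1y] bond c/1=29/400: DF=(4183179/4000000 − 29/400·(0))/(1+29/400) = 9751/10000 ≈ 0.975100
step 2 [2y] bond c/1=3/100: DF=(501353/500000 − 3/100·(0.975100))/(1+3/100) = 9451/10000 ≈ 0.945100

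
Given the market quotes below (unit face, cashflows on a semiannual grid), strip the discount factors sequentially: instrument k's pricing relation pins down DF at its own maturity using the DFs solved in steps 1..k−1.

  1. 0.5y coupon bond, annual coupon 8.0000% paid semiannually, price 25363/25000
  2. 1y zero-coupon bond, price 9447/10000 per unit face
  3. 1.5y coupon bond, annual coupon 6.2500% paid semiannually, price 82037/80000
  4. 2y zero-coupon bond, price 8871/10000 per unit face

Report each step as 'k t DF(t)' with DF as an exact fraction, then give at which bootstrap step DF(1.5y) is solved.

1 1/2 1951/2000
2 1 9447/10000
3 3/2 4681/5000
4 2 8871/10000
DF(1.5y) is solved at step 3

step 1 [0.5y] bond c/2=1/25: DF=(25363/25000 − 1/25·(0))/(1+1/25) = 1951/2000 ≈ 0.975500
step 2 [1y] zero: DF = P = 9447/10000 ≈ 0.944700
step 3 [1.5y] bond c/2=1/32: DF=(82037/80000 − 1/32·(0.975500+0.944700))/(1+1/32) = 4681/5000 ≈ 0.936200
step 4 [2y] zero: DF = P = 8871/10000 ≈ 0.887100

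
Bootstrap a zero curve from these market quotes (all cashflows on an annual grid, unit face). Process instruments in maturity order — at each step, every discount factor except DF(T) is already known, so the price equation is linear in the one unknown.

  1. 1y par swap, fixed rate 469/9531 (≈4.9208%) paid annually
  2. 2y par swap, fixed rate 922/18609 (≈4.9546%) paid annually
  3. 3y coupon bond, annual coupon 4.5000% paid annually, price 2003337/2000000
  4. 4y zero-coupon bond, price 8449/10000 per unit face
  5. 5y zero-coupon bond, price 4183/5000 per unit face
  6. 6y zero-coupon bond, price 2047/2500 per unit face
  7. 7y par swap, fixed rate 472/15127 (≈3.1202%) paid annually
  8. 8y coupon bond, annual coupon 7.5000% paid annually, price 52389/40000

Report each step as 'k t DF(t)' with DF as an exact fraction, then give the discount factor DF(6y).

step 1 [1y] swap r/1=469/9531: DF=(1 − 469/9531·(0))/(1+469/9531) = 9531/10000 ≈ 0.953100
step 2 [2y] swap r/1=922/18609: DF=(1 − 922/18609·(0.953100))/(1+922/18609) = 4539/5000 ≈ 0.907800
step 3 [3y] bond c/1=9/200: DF=(2003337/2000000 − 9/200·(0.953100+0.907800))/(1+9/200) = 549/625 ≈ 0.878400
step 4 [4y] zero: DF = P = 8449/10000 ≈ 0.844900
step 5 [5y] zero: DF = P = 4183/5000 ≈ 0.836600
step 6 [6y] zero: DF = P = 2047/2500 ≈ 0.818800
step 7 [7y] swap r/1=472/15127: DF=(1 − 472/15127·(0.953100+0.907800+0.878400+0.844900+0.836600+0.818800))/(1+472/15127) = 507/625 ≈ 0.811200
step 8 [8y] bond c/1=3/40: DF=(52389/40000 − 3/40·(0.953100+0.907800+0.878400+0.844900+0.836600+0.818800+0.811200))/(1+3/40) = 3981/5000 ≈ 0.796200

1 1 9531/10000
2 2 4539/5000
3 3 549/625
4 4 8449/10000
5 5 4183/5000
6 6 2047/2500
7 7 507/625
8 8 3981/5000
DF(6y) = 2047/2500 ≈ 0.818800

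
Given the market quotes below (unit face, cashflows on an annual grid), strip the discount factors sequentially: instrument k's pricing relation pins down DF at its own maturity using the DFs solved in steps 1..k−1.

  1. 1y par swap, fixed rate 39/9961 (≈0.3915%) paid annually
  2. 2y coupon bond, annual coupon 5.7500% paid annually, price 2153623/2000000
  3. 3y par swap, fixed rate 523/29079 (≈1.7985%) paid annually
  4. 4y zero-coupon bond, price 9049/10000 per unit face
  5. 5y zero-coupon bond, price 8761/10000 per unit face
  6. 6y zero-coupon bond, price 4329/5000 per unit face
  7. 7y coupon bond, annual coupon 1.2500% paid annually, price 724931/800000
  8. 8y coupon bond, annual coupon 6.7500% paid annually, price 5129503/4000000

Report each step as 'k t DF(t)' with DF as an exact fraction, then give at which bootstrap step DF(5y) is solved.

1 1 9961/10000
2 2 9641/10000
3 3 9477/10000
4 4 9049/10000
5 5 8761/10000
6 6 4329/5000
7 7 1033/1250
8 8 3989/5000
DF(5y) is solved at step 5

step 1 [1y] swap r/1=39/9961: DF=(1 − 39/9961·(0))/(1+39/9961) = 9961/10000 ≈ 0.996100
step 2 [2y] bond c/1=23/400: DF=(2153623/2000000 − 23/400·(0.996100))/(1+23/400) = 9641/10000 ≈ 0.964100
step 3 [3y] swap r/1=523/29079: DF=(1 − 523/29079·(0.996100+0.964100))/(1+523/29079) = 9477/10000 ≈ 0.947700
step 4 [4y] zero: DF = P = 9049/10000 ≈ 0.904900
step 5 [5y] zero: DF = P = 8761/10000 ≈ 0.876100
step 6 [6y] zero: DF = P = 4329/5000 ≈ 0.865800
step 7 [7y] bond c/1=1/80: DF=(724931/800000 − 1/80·(0.996100+0.964100+0.947700+0.904900+0.876100+0.865800))/(1+1/80) = 1033/1250 ≈ 0.826400
step 8 [8y] bond c/1=27/400: DF=(5129503/4000000 − 27/400·(0.996100+0.964100+0.947700+0.904900+0.876100+0.865800+0.826400))/(1+27/400) = 3989/5000 ≈ 0.797800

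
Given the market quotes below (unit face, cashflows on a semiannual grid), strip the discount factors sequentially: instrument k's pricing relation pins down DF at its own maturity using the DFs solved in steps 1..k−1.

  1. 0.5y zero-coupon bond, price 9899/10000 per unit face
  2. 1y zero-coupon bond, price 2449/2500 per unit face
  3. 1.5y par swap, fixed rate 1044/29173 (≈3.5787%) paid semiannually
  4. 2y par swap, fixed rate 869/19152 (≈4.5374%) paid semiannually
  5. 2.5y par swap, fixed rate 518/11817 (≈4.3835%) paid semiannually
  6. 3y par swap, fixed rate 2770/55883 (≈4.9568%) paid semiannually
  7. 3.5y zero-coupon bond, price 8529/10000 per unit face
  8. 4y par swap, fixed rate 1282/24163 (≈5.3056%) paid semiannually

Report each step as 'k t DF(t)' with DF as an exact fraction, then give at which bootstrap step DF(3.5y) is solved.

step 1 [0.5y] zero: DF = P = 9899/10000 ≈ 0.989900
step 2 [1y] zero: DF = P = 2449/2500 ≈ 0.979600
step 3 [1.5y] swap r/2=522/29173: DF=(1 − 522/29173·(0.989900+0.979600))/(1+522/29173) = 4739/5000 ≈ 0.947800
step 4 [2y] swap r/2=869/38304: DF=(1 − 869/38304·(0.989900+0.979600+0.947800))/(1+869/38304) = 9131/10000 ≈ 0.913100
step 5 [2.5y] swap r/2=259/11817: DF=(1 − 259/11817·(0.989900+0.979600+0.947800+0.913100))/(1+259/11817) = 2241/2500 ≈ 0.896400
step 6 [3y] swap r/2=1385/55883: DF=(1 − 1385/55883·(0.989900+0.979600+0.947800+0.913100+0.896400))/(1+1385/55883) = 1723/2000 ≈ 0.861500
step 7 [3.5y] zero: DF = P = 8529/10000 ≈ 0.852900
step 8 [4y] swap r/2=641/24163: DF=(1 − 641/24163·(0.989900+0.979600+0.947800+0.913100+0.896400+0.861500+0.852900))/(1+641/24163) = 8077/10000 ≈ 0.807700

1 1/2 9899/10000
2 1 2449/2500
3 3/2 4739/5000
4 2 9131/10000
5 5/2 2241/2500
6 3 1723/2000
7 7/2 8529/10000
8 4 8077/10000
DF(3.5y) is solved at step 7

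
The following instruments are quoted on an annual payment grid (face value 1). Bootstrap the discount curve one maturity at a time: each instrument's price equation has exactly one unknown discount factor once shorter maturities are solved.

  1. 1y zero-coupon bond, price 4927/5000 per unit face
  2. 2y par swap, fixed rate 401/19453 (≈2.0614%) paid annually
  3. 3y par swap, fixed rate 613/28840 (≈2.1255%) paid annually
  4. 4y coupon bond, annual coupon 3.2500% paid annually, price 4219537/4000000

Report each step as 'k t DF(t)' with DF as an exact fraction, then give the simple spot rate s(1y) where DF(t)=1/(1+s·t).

step 1 [1y] zero: DF = P = 4927/5000 ≈ 0.985400
step 2 [2y] swap r/1=401/19453: DF=(1 − 401/19453·(0.985400))/(1+401/19453) = 9599/10000 ≈ 0.959900
step 3 [3y] swap r/1=613/28840: DF=(1 − 613/28840·(0.985400+0.959900))/(1+613/28840) = 9387/10000 ≈ 0.938700
step 4 [4y] bond c/1=13/400: DF=(4219537/4000000 − 13/400·(0.985400+0.959900+0.938700))/(1+13/400) = 9309/10000 ≈ 0.930900

1 1 4927/5000
2 2 9599/10000
3 3 9387/10000
4 4 9309/10000
s(1y) = (1/(4927/5000) − 1)/(1) = 73/4927 ≈ 1.4816%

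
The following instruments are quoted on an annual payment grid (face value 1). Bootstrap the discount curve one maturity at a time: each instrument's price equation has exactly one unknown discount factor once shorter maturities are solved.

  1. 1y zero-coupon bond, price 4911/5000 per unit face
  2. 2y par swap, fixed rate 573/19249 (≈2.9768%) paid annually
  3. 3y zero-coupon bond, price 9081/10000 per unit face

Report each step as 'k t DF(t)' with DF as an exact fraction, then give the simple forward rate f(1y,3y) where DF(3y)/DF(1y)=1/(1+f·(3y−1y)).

1 1 4911/5000
2 2 9427/10000
3 3 9081/10000
f(1y,3y) = ((4911/5000)/(9081/10000) − 1)/(2) = 247/6054 ≈ 4.0799%

step 1 [1y] zero: DF = P = 4911/5000 ≈ 0.982200
step 2 [2y] swap r/1=573/19249: DF=(1 − 573/19249·(0.982200))/(1+573/19249) = 9427/10000 ≈ 0.942700
step 3 [3y] zero: DF = P = 9081/10000 ≈ 0.908100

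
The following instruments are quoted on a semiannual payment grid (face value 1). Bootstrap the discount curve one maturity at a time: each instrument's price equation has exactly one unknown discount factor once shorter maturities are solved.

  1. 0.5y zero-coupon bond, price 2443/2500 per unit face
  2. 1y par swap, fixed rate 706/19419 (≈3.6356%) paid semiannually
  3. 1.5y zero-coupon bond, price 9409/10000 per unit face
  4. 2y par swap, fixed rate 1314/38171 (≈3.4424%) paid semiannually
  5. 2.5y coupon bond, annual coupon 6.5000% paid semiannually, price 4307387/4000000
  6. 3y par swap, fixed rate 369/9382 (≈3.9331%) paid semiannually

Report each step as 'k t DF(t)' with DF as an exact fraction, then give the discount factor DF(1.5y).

step 1 [0.5y] zero: DF = P = 2443/2500 ≈ 0.977200
step 2 [1y] swap r/2=353/19419: DF=(1 − 353/19419·(0.977200))/(1+353/19419) = 9647/10000 ≈ 0.964700
step 3 [1.5y] zero: DF = P = 9409/10000 ≈ 0.940900
step 4 [2y] swap r/2=657/38171: DF=(1 − 657/38171·(0.977200+0.964700+0.940900))/(1+657/38171) = 9343/10000 ≈ 0.934300
step 5 [2.5y] bond c/2=13/400: DF=(4307387/4000000 − 13/400·(0.977200+0.964700+0.940900+0.934300))/(1+13/400) = 2307/2500 ≈ 0.922800
step 6 [3y] swap r/2=369/18764: DF=(1 − 369/18764·(0.977200+0.964700+0.940900+0.934300+0.922800))/(1+369/18764) = 8893/10000 ≈ 0.889300

1 1/2 2443/2500
2 1 9647/10000
3 3/2 9409/10000
4 2 9343/10000
5 5/2 2307/2500
6 3 8893/10000
DF(1.5y) = 9409/10000 ≈ 0.940900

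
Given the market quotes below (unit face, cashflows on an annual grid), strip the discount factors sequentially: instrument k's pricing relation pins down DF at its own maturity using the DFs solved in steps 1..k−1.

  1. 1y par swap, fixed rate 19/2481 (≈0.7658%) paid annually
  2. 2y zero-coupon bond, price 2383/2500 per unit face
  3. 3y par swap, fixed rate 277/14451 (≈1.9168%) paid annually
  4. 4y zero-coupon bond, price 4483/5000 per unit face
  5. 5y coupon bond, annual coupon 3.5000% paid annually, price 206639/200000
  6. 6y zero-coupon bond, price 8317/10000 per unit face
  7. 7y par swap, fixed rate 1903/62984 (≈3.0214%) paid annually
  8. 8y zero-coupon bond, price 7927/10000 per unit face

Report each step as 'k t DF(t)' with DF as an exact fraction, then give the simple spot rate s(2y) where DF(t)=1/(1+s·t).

1 1 2481/2500
2 2 2383/2500
3 3 4723/5000
4 4 4483/5000
5 5 4351/5000
6 6 8317/10000
7 7 8097/10000
8 8 7927/10000
s(2y) = (1/(2383/2500) − 1)/(2) = 117/4766 ≈ 2.4549%

step 1 [1y] swap r/1=19/2481: DF=(1 − 19/2481·(0))/(1+19/2481) = 2481/2500 ≈ 0.992400
step 2 [2y] zero: DF = P = 2383/2500 ≈ 0.953200
step 3 [3y] swap r/1=277/14451: DF=(1 − 277/14451·(0.992400+0.953200))/(1+277/14451) = 4723/5000 ≈ 0.944600
step 4 [4y] zero: DF = P = 4483/5000 ≈ 0.896600
step 5 [5y] bond c/1=7/200: DF=(206639/200000 − 7/200·(0.992400+0.953200+0.944600+0.896600))/(1+7/200) = 4351/5000 ≈ 0.870200
step 6 [6y] zero: DF = P = 8317/10000 ≈ 0.831700
step 7 [7y] swap r/1=1903/62984: DF=(1 − 1903/62984·(0.992400+0.953200+0.944600+0.896600+0.870200+0.831700))/(1+1903/62984) = 8097/10000 ≈ 0.809700
step 8 [8y] zero: DF = P = 7927/10000 ≈ 0.792700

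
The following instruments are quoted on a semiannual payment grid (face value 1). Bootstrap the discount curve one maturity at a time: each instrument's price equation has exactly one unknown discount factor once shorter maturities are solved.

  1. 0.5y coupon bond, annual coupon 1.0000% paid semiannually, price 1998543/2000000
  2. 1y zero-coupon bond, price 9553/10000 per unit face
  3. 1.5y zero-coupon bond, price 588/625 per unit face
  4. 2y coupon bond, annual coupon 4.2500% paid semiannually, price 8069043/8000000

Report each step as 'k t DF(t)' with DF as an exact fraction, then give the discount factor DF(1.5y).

step 1 [0.5y] bond c/2=1/200: DF=(1998543/2000000 − 1/200·(0))/(1+1/200) = 9943/10000 ≈ 0.994300
step 2 [1y] zero: DF = P = 9553/10000 ≈ 0.955300
step 3 [1.5y] zero: DF = P = 588/625 ≈ 0.940800
step 4 [2y] bond c/2=17/800: DF=(8069043/8000000 − 17/800·(0.994300+0.955300+0.940800))/(1+17/800) = 371/400 ≈ 0.927500

1 1/2 9943/10000
2 1 9553/10000
3 3/2 588/625
4 2 371/400
DF(1.5y) = 588/625 ≈ 0.940800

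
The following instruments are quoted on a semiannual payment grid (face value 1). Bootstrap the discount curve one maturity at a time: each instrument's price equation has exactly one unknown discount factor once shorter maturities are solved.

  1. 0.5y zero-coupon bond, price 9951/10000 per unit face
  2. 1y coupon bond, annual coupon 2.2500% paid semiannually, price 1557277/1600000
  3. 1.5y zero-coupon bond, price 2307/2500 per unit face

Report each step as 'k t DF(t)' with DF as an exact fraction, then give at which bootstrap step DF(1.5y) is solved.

step 1 [0.5y] zero: DF = P = 9951/10000 ≈ 0.995100
step 2 [1y] bond c/2=9/800: DF=(1557277/1600000 − 9/800·(0.995100))/(1+9/800) = 4757/5000 ≈ 0.951400
step 3 [1.5y] zero: DF = P = 2307/2500 ≈ 0.922800

1 1/2 9951/10000
2 1 4757/5000
3 3/2 2307/2500
DF(1.5y) is solved at step 3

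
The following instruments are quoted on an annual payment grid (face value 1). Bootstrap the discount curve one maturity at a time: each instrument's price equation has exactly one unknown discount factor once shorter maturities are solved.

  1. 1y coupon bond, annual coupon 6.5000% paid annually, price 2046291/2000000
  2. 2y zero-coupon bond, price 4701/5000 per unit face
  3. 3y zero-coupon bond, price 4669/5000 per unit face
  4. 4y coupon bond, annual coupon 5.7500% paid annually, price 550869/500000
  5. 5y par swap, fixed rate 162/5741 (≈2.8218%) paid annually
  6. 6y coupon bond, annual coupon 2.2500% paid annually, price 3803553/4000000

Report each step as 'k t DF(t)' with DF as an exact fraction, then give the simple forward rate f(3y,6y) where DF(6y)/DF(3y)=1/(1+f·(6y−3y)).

1 1 9607/10000
2 2 4701/5000
3 3 4669/5000
4 4 8877/10000
5 5 544/625
6 6 8289/10000
f(3y,6y) = ((4669/5000)/(8289/10000) − 1)/(3) = 1049/24867 ≈ 4.2184%

step 1 [1y] bond c/1=13/200: DF=(2046291/2000000 − 13/200·(0))/(1+13/200) = 9607/10000 ≈ 0.960700
step 2 [2y] zero: DF = P = 4701/5000 ≈ 0.940200
step 3 [3y] zero: DF = P = 4669/5000 ≈ 0.933800
step 4 [4y] bond c/1=23/400: DF=(550869/500000 − 23/400·(0.960700+0.940200+0.933800))/(1+23/400) = 8877/10000 ≈ 0.887700
step 5 [5y] swap r/1=162/5741: DF=(1 − 162/5741·(0.960700+0.940200+0.933800+0.887700))/(1+162/5741) = 544/625 ≈ 0.870400
step 6 [6y] bond c/1=9/400: DF=(3803553/4000000 − 9/400·(0.960700+0.940200+0.933800+0.887700+0.870400))/(1+9/400) = 8289/10000 ≈ 0.828900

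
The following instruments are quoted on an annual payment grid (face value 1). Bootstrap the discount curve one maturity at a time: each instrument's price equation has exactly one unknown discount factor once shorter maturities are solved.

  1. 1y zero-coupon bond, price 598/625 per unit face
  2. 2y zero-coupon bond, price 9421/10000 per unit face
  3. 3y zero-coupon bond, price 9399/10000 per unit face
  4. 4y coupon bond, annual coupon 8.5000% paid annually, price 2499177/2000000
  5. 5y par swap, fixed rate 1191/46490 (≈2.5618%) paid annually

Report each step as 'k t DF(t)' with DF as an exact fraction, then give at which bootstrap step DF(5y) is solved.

1 1 598/625
2 2 9421/10000
3 3 9399/10000
4 4 9293/10000
5 5 8809/10000
DF(5y) is solved at step 5

step 1 [1y] zero: DF = P = 598/625 ≈ 0.956800
step 2 [2y] zero: DF = P = 9421/10000 ≈ 0.942100
step 3 [3y] zero: DF = P = 9399/10000 ≈ 0.939900
step 4 [4y] bond c/1=17/200: DF=(2499177/2000000 − 17/200·(0.956800+0.942100+0.939900))/(1+17/200) = 9293/10000 ≈ 0.929300
step 5 [5y] swap r/1=1191/46490: DF=(1 − 1191/46490·(0.956800+0.942100+0.939900+0.929300))/(1+1191/46490) = 8809/10000 ≈ 0.880900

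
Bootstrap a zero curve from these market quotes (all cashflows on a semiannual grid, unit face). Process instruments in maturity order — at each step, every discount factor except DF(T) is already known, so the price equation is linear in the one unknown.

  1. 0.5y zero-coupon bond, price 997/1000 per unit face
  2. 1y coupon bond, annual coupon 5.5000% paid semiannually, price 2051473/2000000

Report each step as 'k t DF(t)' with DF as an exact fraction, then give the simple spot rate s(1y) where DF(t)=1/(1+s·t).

step 1 [0.5y] zero: DF = P = 997/1000 ≈ 0.997000
step 2 [1y] bond c/2=11/400: DF=(2051473/2000000 − 11/400·(0.997000))/(1+11/400) = 2429/2500 ≈ 0.971600

1 1/2 997/1000
2 1 2429/2500
s(1y) = (1/(2429/2500) − 1)/(1) = 71/2429 ≈ 2.9230%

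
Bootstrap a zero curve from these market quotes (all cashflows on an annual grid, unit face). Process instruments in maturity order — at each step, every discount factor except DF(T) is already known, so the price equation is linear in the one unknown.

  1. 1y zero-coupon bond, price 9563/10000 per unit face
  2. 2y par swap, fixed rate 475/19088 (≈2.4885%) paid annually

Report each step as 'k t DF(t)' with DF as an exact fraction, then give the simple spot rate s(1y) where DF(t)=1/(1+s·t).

1 1 9563/10000
2 2 381/400
s(1y) = (1/(9563/10000) − 1)/(1) = 437/9563 ≈ 4.5697%

step 1 [1y] zero: DF = P = 9563/10000 ≈ 0.956300
step 2 [2y] swap r/1=475/19088: DF=(1 − 475/19088·(0.956300))/(1+475/19088) = 381/400 ≈ 0.952500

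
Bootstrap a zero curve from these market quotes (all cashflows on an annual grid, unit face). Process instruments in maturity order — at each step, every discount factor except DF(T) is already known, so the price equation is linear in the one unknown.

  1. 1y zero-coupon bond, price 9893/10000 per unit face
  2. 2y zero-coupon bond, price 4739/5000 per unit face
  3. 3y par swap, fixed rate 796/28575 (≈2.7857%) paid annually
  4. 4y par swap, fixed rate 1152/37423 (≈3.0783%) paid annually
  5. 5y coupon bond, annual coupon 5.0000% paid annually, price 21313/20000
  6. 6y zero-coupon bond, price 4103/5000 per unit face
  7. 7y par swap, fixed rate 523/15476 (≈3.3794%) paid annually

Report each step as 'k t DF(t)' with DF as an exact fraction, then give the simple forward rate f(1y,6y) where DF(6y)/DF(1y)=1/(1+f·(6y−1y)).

1 1 9893/10000
2 2 4739/5000
3 3 2301/2500
4 4 553/625
5 5 8367/10000
6 6 4103/5000
7 7 1977/2500
f(1y,6y) = ((9893/10000)/(4103/5000) − 1)/(5) = 1687/41030 ≈ 4.1116%

step 1 [1y] zero: DF = P = 9893/10000 ≈ 0.989300
step 2 [2y] zero: DF = P = 4739/5000 ≈ 0.947800
step 3 [3y] swap r/1=796/28575: DF=(1 − 796/28575·(0.989300+0.947800))/(1+796/28575) = 2301/2500 ≈ 0.920400
step 4 [4y] swap r/1=1152/37423: DF=(1 − 1152/37423·(0.989300+0.947800+0.920400))/(1+1152/37423) = 553/625 ≈ 0.884800
step 5 [5y] bond c/1=1/20: DF=(21313/20000 − 1/20·(0.989300+0.947800+0.920400+0.884800))/(1+1/20) = 8367/10000 ≈ 0.836700
step 6 [6y] zero: DF = P = 4103/5000 ≈ 0.820600
step 7 [7y] swap r/1=523/15476: DF=(1 − 523/15476·(0.989300+0.947800+0.920400+0.884800+0.836700+0.820600))/(1+523/15476) = 1977/2500 ≈ 0.790800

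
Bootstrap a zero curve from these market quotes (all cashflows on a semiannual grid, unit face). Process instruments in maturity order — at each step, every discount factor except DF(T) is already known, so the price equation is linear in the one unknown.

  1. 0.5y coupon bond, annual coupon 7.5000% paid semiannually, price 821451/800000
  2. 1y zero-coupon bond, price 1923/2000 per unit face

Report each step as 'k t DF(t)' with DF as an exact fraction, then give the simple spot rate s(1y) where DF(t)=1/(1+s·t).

step 1 [0.5y] bond c/2=3/80: DF=(821451/800000 − 3/80·(0))/(1+3/80) = 9897/10000 ≈ 0.989700
step 2 [1y] zero: DF = P = 1923/2000 ≈ 0.961500

1 1/2 9897/10000
2 1 1923/2000
s(1y) = (1/(1923/2000) − 1)/(1) = 77/1923 ≈ 4.0042%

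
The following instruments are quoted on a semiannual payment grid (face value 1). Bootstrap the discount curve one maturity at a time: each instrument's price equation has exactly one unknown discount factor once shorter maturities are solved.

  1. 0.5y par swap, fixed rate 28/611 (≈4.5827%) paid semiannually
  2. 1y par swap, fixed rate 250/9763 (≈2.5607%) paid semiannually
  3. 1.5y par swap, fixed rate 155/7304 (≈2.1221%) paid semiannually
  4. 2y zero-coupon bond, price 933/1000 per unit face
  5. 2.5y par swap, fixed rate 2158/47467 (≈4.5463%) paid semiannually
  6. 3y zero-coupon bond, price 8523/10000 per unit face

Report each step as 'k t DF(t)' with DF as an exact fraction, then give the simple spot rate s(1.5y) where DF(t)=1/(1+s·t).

1 1/2 611/625
2 1 39/40
3 3/2 969/1000
4 2 933/1000
5 5/2 8921/10000
6 3 8523/10000
s(1.5y) = (1/(969/1000) − 1)/(3/2) = 62/2907 ≈ 2.1328%

step 1 [0.5y] swap r/2=14/611: DF=(1 − 14/611·(0))/(1+14/611) = 611/625 ≈ 0.977600
step 2 [1y] swap r/2=125/9763: DF=(1 − 125/9763·(0.977600))/(1+125/9763) = 39/40 ≈ 0.975000
step 3 [1.5y] swap r/2=155/14608: DF=(1 − 155/14608·(0.977600+0.975000))/(1+155/14608) = 969/1000 ≈ 0.969000
step 4 [2y] zero: DF = P = 933/1000 ≈ 0.933000
step 5 [2.5y] swap r/2=1079/47467: DF=(1 − 1079/47467·(0.977600+0.975000+0.969000+0.933000))/(1+1079/47467) = 8921/10000 ≈ 0.892100
step 6 [3y] zero: DF = P = 8523/10000 ≈ 0.852300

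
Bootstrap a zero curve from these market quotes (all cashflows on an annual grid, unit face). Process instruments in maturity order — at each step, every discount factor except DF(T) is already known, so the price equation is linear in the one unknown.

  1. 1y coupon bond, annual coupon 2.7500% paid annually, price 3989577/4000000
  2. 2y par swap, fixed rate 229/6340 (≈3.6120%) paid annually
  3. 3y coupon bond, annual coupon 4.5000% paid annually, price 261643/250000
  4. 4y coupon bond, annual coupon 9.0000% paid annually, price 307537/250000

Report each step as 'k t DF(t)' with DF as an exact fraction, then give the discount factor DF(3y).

1 1 9707/10000
2 2 9313/10000
3 3 2299/2500
4 4 2239/2500
DF(3y) = 2299/2500 ≈ 0.919600

step 1 [1y] bond c/1=11/400: DF=(3989577/4000000 − 11/400·(0))/(1+11/400) = 9707/10000 ≈ 0.970700
step 2 [2y] swap r/1=229/6340: DF=(1 − 229/6340·(0.970700))/(1+229/6340) = 9313/10000 ≈ 0.931300
step 3 [3y] bond c/1=9/200: DF=(261643/250000 − 9/200·(0.970700+0.931300))/(1+9/200) = 2299/2500 ≈ 0.919600
step 4 [4y] bond c/1=9/100: DF=(307537/250000 − 9/100·(0.970700+0.931300+0.919600))/(1+9/100) = 2239/2500 ≈ 0.895600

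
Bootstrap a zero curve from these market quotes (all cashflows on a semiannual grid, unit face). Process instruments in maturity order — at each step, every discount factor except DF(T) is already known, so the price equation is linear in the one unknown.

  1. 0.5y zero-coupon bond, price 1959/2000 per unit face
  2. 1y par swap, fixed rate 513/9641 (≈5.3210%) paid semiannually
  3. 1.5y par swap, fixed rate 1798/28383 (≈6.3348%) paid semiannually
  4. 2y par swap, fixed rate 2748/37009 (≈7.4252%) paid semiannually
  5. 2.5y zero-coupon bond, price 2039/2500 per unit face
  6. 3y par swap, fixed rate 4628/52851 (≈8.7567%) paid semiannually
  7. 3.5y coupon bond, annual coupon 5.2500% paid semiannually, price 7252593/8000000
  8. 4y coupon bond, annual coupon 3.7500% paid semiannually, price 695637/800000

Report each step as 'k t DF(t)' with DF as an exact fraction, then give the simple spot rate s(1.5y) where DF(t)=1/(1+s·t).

step 1 [0.5y] zero: DF = P = 1959/2000 ≈ 0.979500
step 2 [1y] swap r/2=513/19282: DF=(1 − 513/19282·(0.979500))/(1+513/19282) = 9487/10000 ≈ 0.948700
step 3 [1.5y] swap r/2=899/28383: DF=(1 − 899/28383·(0.979500+0.948700))/(1+899/28383) = 9101/10000 ≈ 0.910100
step 4 [2y] swap r/2=1374/37009: DF=(1 − 1374/37009·(0.979500+0.948700+0.910100))/(1+1374/37009) = 4313/5000 ≈ 0.862600
step 5 [2.5y] zero: DF = P = 2039/2500 ≈ 0.815600
step 6 [3y] swap r/2=2314/52851: DF=(1 − 2314/52851·(0.979500+0.948700+0.910100+0.862600+0.815600))/(1+2314/52851) = 3843/5000 ≈ 0.768600
step 7 [3.5y] bond c/2=21/800: DF=(7252593/8000000 − 21/800·(0.979500+0.948700+0.910100+0.862600+0.815600+0.768600))/(1+21/800) = 3741/5000 ≈ 0.748200
step 8 [4y] bond c/2=3/160: DF=(695637/800000 − 3/160·(0.979500+0.948700+0.910100+0.862600+0.815600+0.768600+0.748200))/(1+3/160) = 297/400 ≈ 0.742500

1 1/2 1959/2000
2 1 9487/10000
3 3/2 9101/10000
4 2 4313/5000
5 5/2 2039/2500
6 3 3843/5000
7 7/2 3741/5000
8 4 297/400
s(1.5y) = (1/(9101/10000) − 1)/(3/2) = 1798/27303 ≈ 6.5854%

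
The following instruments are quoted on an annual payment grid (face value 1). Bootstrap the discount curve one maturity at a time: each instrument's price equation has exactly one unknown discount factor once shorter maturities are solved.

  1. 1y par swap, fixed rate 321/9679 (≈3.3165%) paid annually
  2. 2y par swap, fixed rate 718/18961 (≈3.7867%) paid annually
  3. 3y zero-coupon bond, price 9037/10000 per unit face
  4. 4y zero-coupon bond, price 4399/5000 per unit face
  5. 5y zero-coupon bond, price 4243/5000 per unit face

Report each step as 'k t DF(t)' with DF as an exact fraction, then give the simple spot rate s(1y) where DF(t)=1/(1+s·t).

1 1 9679/10000
2 2 4641/5000
3 3 9037/10000
4 4 4399/5000
5 5 4243/5000
s(1y) = (1/(9679/10000) − 1)/(1) = 321/9679 ≈ 3.3165%

step 1 [1y] swap r/1=321/9679: DF=(1 − 321/9679·(0))/(1+321/9679) = 9679/10000 ≈ 0.967900
step 2 [2y] swap r/1=718/18961: DF=(1 − 718/18961·(0.967900))/(1+718/18961) = 4641/5000 ≈ 0.928200
step 3 [3y] zero: DF = P = 9037/10000 ≈ 0.903700
step 4 [4y] zero: DF = P = 4399/5000 ≈ 0.879800
step 5 [5y] zero: DF = P = 4243/5000 ≈ 0.848600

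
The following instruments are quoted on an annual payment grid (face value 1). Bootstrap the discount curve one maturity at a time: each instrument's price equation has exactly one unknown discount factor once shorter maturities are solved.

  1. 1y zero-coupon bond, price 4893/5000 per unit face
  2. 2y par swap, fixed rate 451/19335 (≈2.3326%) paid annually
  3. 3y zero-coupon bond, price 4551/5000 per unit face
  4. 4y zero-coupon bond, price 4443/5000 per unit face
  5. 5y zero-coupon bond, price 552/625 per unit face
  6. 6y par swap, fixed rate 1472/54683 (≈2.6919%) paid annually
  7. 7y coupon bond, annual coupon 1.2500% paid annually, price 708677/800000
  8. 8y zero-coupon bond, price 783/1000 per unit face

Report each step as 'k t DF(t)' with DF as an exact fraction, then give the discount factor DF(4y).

1 1 4893/5000
2 2 9549/10000
3 3 4551/5000
4 4 4443/5000
5 5 552/625
6 6 533/625
7 7 4037/5000
8 8 783/1000
DF(4y) = 4443/5000 ≈ 0.888600

step 1 [1y] zero: DF = P = 4893/5000 ≈ 0.978600
step 2 [2y] swap r/1=451/19335: DF=(1 − 451/19335·(0.978600))/(1+451/19335) = 9549/10000 ≈ 0.954900
step 3 [3y] zero: DF = P = 4551/5000 ≈ 0.910200
step 4 [4y] zero: DF = P = 4443/5000 ≈ 0.888600
step 5 [5y] zero: DF = P = 552/625 ≈ 0.883200
step 6 [6y] swap r/1=1472/54683: DF=(1 − 1472/54683·(0.978600+0.954900+0.910200+0.888600+0.883200))/(1+1472/54683) = 533/625 ≈ 0.852800
step 7 [7y] bond c/1=1/80: DF=(708677/800000 − 1/80·(0.978600+0.954900+0.910200+0.888600+0.883200+0.852800))/(1+1/80) = 4037/5000 ≈ 0.807400
step 8 [8y] zero: DF = P = 783/1000 ≈ 0.783000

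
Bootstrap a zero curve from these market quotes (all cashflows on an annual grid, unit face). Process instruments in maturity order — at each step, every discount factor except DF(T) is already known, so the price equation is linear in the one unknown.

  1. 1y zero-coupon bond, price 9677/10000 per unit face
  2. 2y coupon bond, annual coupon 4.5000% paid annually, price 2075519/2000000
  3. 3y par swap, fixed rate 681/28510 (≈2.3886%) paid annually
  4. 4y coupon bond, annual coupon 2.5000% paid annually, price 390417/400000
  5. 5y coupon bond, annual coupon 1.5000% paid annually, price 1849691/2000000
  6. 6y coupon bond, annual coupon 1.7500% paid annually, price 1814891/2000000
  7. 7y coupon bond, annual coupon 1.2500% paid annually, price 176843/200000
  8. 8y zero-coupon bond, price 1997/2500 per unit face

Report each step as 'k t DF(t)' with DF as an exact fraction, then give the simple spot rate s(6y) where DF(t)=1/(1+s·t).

1 1 9677/10000
2 2 4757/5000
3 3 9319/10000
4 4 8827/10000
5 5 107/125
6 6 8129/10000
7 7 4033/5000
8 8 1997/2500
s(6y) = (1/(8129/10000) − 1)/(6) = 1871/48774 ≈ 3.8361%

step 1 [1y] zero: DF = P = 9677/10000 ≈ 0.967700
step 2 [2y] bond c/1=9/200: DF=(2075519/2000000 − 9/200·(0.967700))/(1+9/200) = 4757/5000 ≈ 0.951400
step 3 [3y] swap r/1=681/28510: DF=(1 − 681/28510·(0.967700+0.951400))/(1+681/28510) = 9319/10000 ≈ 0.931900
step 4 [4y] bond c/1=1/40: DF=(390417/400000 − 1/40·(0.967700+0.951400+0.931900))/(1+1/40) = 8827/10000 ≈ 0.882700
step 5 [5y] bond c/1=3/200: DF=(1849691/2000000 − 3/200·(0.967700+0.951400+0.931900+0.882700))/(1+3/200) = 107/125 ≈ 0.856000
step 6 [6y] bond c/1=7/400: DF=(1814891/2000000 − 7/400·(0.967700+0.951400+0.931900+0.882700+0.856000))/(1+7/400) = 8129/10000 ≈ 0.812900
step 7 [7y] bond c/1=1/80: DF=(176843/200000 − 1/80·(0.967700+0.951400+0.931900+0.882700+0.856000+0.812900))/(1+1/80) = 4033/5000 ≈ 0.806600
step 8 [8y] zero: DF = P = 1997/2500 ≈ 0.798800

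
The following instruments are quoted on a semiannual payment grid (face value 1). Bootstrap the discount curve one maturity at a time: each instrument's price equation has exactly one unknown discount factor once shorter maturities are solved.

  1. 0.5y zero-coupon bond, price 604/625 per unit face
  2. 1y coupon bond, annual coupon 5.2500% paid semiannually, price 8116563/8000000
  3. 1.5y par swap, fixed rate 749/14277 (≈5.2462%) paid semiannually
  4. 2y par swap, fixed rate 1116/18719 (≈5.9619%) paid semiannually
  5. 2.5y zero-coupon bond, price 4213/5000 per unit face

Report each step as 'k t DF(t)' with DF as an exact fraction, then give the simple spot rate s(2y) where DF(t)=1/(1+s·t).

1 1/2 604/625
2 1 9639/10000
3 3/2 9251/10000
4 2 2221/2500
5 5/2 4213/5000
s(2y) = (1/(2221/2500) − 1)/(2) = 279/4442 ≈ 6.2810%

step 1 [0.5y] zero: DF = P = 604/625 ≈ 0.966400
step 2 [1y] bond c/2=21/800: DF=(8116563/8000000 − 21/800·(0.966400))/(1+21/800) = 9639/10000 ≈ 0.963900
step 3 [1.5y] swap r/2=749/28554: DF=(1 − 749/28554·(0.966400+0.963900))/(1+749/28554) = 9251/10000 ≈ 0.925100
step 4 [2y] swap r/2=558/18719: DF=(1 − 558/18719·(0.966400+0.963900+0.925100))/(1+558/18719) = 2221/2500 ≈ 0.888400
step 5 [2.5y] zero: DF = P = 4213/5000 ≈ 0.842600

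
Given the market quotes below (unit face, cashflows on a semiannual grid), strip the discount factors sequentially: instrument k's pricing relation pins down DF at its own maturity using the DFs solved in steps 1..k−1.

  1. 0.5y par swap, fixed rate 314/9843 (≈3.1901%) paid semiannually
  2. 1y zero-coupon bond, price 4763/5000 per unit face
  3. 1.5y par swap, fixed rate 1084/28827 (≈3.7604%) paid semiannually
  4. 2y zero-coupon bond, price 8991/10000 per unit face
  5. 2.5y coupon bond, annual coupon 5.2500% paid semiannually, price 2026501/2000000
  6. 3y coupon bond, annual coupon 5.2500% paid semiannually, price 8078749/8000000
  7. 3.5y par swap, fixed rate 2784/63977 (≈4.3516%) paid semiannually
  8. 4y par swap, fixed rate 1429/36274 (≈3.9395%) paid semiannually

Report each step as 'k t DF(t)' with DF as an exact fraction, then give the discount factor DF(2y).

step 1 [0.5y] swap r/2=157/9843: DF=(1 − 157/9843·(0))/(1+157/9843) = 9843/10000 ≈ 0.984300
step 2 [1y] zero: DF = P = 4763/5000 ≈ 0.952600
step 3 [1.5y] swap r/2=542/28827: DF=(1 − 542/28827·(0.984300+0.952600))/(1+542/28827) = 4729/5000 ≈ 0.945800
step 4 [2y] zero: DF = P = 8991/10000 ≈ 0.899100
step 5 [2.5y] bond c/2=21/800: DF=(2026501/2000000 − 21/800·(0.984300+0.952600+0.945800+0.899100))/(1+21/800) = 4453/5000 ≈ 0.890600
step 6 [3y] bond c/2=21/800: DF=(8078749/8000000 − 21/800·(0.984300+0.952600+0.945800+0.899100+0.890600))/(1+21/800) = 1729/2000 ≈ 0.864500
step 7 [3.5y] swap r/2=1392/63977: DF=(1 − 1392/63977·(0.984300+0.952600+0.945800+0.899100+0.890600+0.864500))/(1+1392/63977) = 538/625 ≈ 0.860800
step 8 [4y] swap r/2=1429/72548: DF=(1 − 1429/72548·(0.984300+0.952600+0.945800+0.899100+0.890600+0.864500+0.860800))/(1+1429/72548) = 8571/10000 ≈ 0.857100

1 1/2 9843/10000
2 1 4763/5000
3 3/2 4729/5000
4 2 8991/10000
5 5/2 4453/5000
6 3 1729/2000
7 7/2 538/625
8 4 8571/10000
DF(2y) = 8991/10000 ≈ 0.899100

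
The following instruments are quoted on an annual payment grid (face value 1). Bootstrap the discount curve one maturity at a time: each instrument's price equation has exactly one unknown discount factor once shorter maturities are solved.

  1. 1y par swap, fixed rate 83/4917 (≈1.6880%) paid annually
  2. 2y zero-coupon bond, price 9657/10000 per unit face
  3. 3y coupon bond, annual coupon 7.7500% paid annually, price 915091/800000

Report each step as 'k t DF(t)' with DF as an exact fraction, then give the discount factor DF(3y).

1 1 4917/5000
2 2 9657/10000
3 3 4607/5000
DF(3y) = 4607/5000 ≈ 0.921400

step 1 [1y] swap r/1=83/4917: DF=(1 − 83/4917·(0))/(1+83/4917) = 4917/5000 ≈ 0.983400
step 2 [2y] zero: DF = P = 9657/10000 ≈ 0.965700
step 3 [3y] bond c/1=31/400: DF=(915091/800000 − 31/400·(0.983400+0.965700))/(1+31/400) = 4607/5000 ≈ 0.921400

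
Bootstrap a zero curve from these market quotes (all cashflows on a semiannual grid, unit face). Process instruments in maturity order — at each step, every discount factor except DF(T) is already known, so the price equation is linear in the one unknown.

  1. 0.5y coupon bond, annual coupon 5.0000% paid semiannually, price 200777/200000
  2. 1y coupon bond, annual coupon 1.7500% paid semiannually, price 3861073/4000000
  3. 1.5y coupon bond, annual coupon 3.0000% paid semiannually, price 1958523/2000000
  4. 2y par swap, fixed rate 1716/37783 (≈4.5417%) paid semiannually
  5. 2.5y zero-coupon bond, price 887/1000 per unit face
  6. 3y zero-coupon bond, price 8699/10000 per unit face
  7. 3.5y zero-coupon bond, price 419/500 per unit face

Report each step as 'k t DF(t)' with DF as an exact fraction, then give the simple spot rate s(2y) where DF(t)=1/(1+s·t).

step 1 [0.5y] bond c/2=1/40: DF=(200777/200000 − 1/40·(0))/(1+1/40) = 4897/5000 ≈ 0.979400
step 2 [1y] bond c/2=7/800: DF=(3861073/4000000 − 7/800·(0.979400))/(1+7/800) = 2371/2500 ≈ 0.948400
step 3 [1.5y] bond c/2=3/200: DF=(1958523/2000000 − 3/200·(0.979400+0.948400))/(1+3/200) = 9363/10000 ≈ 0.936300
step 4 [2y] swap r/2=858/37783: DF=(1 − 858/37783·(0.979400+0.948400+0.936300))/(1+858/37783) = 4571/5000 ≈ 0.914200
step 5 [2.5y] zero: DF = P = 887/1000 ≈ 0.887000
step 6 [3y] zero: DF = P = 8699/10000 ≈ 0.869900
step 7 [3.5y] zero: DF = P = 419/500 ≈ 0.838000

1 1/2 4897/5000
2 1 2371/2500
3 3/2 9363/10000
4 2 4571/5000
5 5/2 887/1000
6 3 8699/10000
7 7/2 419/500
s(2y) = (1/(4571/5000) − 1)/(2) = 429/9142 ≈ 4.6926%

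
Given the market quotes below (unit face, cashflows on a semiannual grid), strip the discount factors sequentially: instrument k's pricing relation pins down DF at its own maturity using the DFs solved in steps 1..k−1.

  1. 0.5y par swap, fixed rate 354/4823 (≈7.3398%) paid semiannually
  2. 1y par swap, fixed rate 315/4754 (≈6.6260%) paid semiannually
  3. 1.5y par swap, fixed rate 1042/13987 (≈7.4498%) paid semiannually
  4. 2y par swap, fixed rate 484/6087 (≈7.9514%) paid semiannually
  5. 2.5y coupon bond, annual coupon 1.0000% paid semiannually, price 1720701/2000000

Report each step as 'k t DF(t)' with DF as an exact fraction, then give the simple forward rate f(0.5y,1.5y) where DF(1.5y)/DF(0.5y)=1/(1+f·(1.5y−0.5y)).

1 1/2 4823/5000
2 1 937/1000
3 3/2 4479/5000
4 2 2137/2500
5 5/2 8379/10000
f(0.5y,1.5y) = ((4823/5000)/(4479/5000) − 1)/(1) = 344/4479 ≈ 7.6803%

step 1 [0.5y] swap r/2=177/4823: DF=(1 − 177/4823·(0))/(1+177/4823) = 4823/5000 ≈ 0.964600
step 2 [1y] swap r/2=315/9508: DF=(1 − 315/9508·(0.964600))/(1+315/9508) = 937/1000 ≈ 0.937000
step 3 [1.5y] swap r/2=521/13987: DF=(1 − 521/13987·(0.964600+0.937000))/(1+521/13987) = 4479/5000 ≈ 0.895800
step 4 [2y] swap r/2=242/6087: DF=(1 − 242/6087·(0.964600+0.937000+0.895800))/(1+242/6087) = 2137/2500 ≈ 0.854800
step 5 [2.5y] bond c/2=1/200: DF=(1720701/2000000 − 1/200·(0.964600+0.937000+0.895800+0.854800))/(1+1/200) = 8379/10000 ≈ 0.837900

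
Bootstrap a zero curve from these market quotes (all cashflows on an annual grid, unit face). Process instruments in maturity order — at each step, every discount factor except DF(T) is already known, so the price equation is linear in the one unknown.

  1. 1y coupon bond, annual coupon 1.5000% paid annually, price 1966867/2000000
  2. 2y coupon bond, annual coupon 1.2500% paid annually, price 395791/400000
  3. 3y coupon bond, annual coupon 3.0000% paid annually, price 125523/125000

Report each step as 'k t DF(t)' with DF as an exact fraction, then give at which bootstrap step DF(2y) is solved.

1 1 9689/10000
2 2 9653/10000
3 3 4593/5000
DF(2y) is solved at step 2

step 1 [1y] bond c/1=3/200: DF=(1966867/2000000 − 3/200·(0))/(1+3/200) = 9689/10000 ≈ 0.968900
step 2 [2y] bond c/1=1/80: DF=(395791/400000 − 1/80·(0.968900))/(1+1/80) = 9653/10000 ≈ 0.965300
step 3 [3y] bond c/1=3/100: DF=(125523/125000 − 3/100·(0.968900+0.965300))/(1+3/100) = 4593/5000 ≈ 0.918600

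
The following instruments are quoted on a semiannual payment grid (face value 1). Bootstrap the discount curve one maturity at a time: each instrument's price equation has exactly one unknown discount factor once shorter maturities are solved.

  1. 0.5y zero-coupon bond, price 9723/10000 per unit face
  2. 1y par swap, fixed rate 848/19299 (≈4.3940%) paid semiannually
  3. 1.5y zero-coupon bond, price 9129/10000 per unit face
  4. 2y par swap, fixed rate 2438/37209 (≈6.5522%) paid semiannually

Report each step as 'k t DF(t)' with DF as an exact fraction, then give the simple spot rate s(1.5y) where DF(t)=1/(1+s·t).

step 1 [0.5y] zero: DF = P = 9723/10000 ≈ 0.972300
step 2 [1y] swap r/2=424/19299: DF=(1 − 424/19299·(0.972300))/(1+424/19299) = 1197/1250 ≈ 0.957600
step 3 [1.5y] zero: DF = P = 9129/10000 ≈ 0.912900
step 4 [2y] swap r/2=1219/37209: DF=(1 − 1219/37209·(0.972300+0.957600+0.912900))/(1+1219/37209) = 8781/10000 ≈ 0.878100

1 1/2 9723/10000
2 1 1197/1250
3 3/2 9129/10000
4 2 8781/10000
s(1.5y) = (1/(9129/10000) − 1)/(3/2) = 1742/27387 ≈ 6.3607%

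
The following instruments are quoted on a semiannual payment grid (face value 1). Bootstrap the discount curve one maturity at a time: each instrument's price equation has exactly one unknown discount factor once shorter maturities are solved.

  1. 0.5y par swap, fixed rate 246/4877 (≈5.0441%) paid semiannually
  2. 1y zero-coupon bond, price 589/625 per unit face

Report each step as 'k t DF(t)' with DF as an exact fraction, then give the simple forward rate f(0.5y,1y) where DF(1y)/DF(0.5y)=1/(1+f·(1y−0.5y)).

step 1 [0.5y] swap r/2=123/4877: DF=(1 − 123/4877·(0))/(1+123/4877) = 4877/5000 ≈ 0.975400
step 2 [1y] zero: DF = P = 589/625 ≈ 0.942400

1 1/2 4877/5000
2 1 589/625
f(0.5y,1y) = ((4877/5000)/(589/625) − 1)/(1/2) = 165/2356 ≈ 7.0034%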